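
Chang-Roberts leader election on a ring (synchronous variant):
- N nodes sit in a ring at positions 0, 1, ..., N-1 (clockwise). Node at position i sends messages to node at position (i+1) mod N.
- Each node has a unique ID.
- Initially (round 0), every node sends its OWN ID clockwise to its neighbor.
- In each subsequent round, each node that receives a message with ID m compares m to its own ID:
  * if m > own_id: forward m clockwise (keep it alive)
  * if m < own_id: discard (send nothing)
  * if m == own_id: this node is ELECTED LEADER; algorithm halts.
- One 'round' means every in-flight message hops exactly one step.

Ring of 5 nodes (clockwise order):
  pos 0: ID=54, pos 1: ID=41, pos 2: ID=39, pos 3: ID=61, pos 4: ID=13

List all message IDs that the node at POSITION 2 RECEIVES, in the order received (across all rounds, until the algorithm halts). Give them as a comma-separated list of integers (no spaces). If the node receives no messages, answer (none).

Answer: 41,54,61

Derivation:
Round 1: pos1(id41) recv 54: fwd; pos2(id39) recv 41: fwd; pos3(id61) recv 39: drop; pos4(id13) recv 61: fwd; pos0(id54) recv 13: drop
Round 2: pos2(id39) recv 54: fwd; pos3(id61) recv 41: drop; pos0(id54) recv 61: fwd
Round 3: pos3(id61) recv 54: drop; pos1(id41) recv 61: fwd
Round 4: pos2(id39) recv 61: fwd
Round 5: pos3(id61) recv 61: ELECTED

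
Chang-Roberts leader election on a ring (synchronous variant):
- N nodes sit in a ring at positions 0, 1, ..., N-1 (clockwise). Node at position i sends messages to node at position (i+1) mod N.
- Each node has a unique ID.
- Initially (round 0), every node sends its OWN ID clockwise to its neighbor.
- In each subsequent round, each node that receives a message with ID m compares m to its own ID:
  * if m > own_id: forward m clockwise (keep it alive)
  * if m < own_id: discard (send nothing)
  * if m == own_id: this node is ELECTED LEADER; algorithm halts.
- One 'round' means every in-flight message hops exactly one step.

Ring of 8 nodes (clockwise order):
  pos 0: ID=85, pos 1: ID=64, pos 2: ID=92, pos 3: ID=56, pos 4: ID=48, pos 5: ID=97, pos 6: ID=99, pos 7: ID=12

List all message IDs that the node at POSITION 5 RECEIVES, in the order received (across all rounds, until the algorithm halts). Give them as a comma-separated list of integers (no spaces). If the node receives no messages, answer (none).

Answer: 48,56,92,99

Derivation:
Round 1: pos1(id64) recv 85: fwd; pos2(id92) recv 64: drop; pos3(id56) recv 92: fwd; pos4(id48) recv 56: fwd; pos5(id97) recv 48: drop; pos6(id99) recv 97: drop; pos7(id12) recv 99: fwd; pos0(id85) recv 12: drop
Round 2: pos2(id92) recv 85: drop; pos4(id48) recv 92: fwd; pos5(id97) recv 56: drop; pos0(id85) recv 99: fwd
Round 3: pos5(id97) recv 92: drop; pos1(id64) recv 99: fwd
Round 4: pos2(id92) recv 99: fwd
Round 5: pos3(id56) recv 99: fwd
Round 6: pos4(id48) recv 99: fwd
Round 7: pos5(id97) recv 99: fwd
Round 8: pos6(id99) recv 99: ELECTED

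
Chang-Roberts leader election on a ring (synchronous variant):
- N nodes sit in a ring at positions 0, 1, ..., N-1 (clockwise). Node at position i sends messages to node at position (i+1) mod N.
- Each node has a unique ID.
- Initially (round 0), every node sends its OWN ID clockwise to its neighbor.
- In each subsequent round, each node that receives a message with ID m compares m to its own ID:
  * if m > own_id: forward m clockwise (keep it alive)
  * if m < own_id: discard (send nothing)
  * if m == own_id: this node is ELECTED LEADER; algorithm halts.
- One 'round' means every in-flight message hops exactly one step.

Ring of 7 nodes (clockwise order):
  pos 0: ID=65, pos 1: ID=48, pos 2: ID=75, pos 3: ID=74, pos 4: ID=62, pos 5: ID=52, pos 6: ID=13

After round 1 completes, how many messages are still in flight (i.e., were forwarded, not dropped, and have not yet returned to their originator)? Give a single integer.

Answer: 5

Derivation:
Round 1: pos1(id48) recv 65: fwd; pos2(id75) recv 48: drop; pos3(id74) recv 75: fwd; pos4(id62) recv 74: fwd; pos5(id52) recv 62: fwd; pos6(id13) recv 52: fwd; pos0(id65) recv 13: drop
After round 1: 5 messages still in flight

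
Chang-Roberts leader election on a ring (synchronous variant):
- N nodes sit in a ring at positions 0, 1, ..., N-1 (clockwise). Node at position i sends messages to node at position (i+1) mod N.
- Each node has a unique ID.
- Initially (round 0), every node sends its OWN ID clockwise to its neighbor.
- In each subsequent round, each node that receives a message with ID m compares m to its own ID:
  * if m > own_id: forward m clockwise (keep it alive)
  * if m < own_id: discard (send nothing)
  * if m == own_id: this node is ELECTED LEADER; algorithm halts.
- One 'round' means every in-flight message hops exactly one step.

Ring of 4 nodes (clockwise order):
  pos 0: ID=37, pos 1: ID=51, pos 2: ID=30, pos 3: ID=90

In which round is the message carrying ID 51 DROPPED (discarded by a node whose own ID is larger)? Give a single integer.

Answer: 2

Derivation:
Round 1: pos1(id51) recv 37: drop; pos2(id30) recv 51: fwd; pos3(id90) recv 30: drop; pos0(id37) recv 90: fwd
Round 2: pos3(id90) recv 51: drop; pos1(id51) recv 90: fwd
Round 3: pos2(id30) recv 90: fwd
Round 4: pos3(id90) recv 90: ELECTED
Message ID 51 originates at pos 1; dropped at pos 3 in round 2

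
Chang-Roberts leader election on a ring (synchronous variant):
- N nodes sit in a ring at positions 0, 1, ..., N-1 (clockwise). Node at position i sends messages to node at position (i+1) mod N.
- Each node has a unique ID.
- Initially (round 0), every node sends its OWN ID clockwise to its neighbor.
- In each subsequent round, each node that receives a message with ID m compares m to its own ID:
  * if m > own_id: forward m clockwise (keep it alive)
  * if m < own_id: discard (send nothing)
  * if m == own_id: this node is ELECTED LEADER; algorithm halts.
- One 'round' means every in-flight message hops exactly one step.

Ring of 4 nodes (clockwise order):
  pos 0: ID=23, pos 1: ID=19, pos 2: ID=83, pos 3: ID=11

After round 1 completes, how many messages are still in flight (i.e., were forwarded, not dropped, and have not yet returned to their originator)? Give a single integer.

Answer: 2

Derivation:
Round 1: pos1(id19) recv 23: fwd; pos2(id83) recv 19: drop; pos3(id11) recv 83: fwd; pos0(id23) recv 11: drop
After round 1: 2 messages still in flight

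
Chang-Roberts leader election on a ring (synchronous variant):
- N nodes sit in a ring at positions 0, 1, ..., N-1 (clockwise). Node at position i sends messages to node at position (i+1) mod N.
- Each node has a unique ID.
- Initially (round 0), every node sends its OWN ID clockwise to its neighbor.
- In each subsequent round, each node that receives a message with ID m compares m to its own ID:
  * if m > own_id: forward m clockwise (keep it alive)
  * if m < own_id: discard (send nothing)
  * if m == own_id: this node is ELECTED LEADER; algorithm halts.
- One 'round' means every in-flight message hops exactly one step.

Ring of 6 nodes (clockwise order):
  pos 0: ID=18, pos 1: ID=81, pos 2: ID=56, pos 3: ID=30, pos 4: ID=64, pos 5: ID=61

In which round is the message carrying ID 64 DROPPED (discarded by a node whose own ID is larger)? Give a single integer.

Round 1: pos1(id81) recv 18: drop; pos2(id56) recv 81: fwd; pos3(id30) recv 56: fwd; pos4(id64) recv 30: drop; pos5(id61) recv 64: fwd; pos0(id18) recv 61: fwd
Round 2: pos3(id30) recv 81: fwd; pos4(id64) recv 56: drop; pos0(id18) recv 64: fwd; pos1(id81) recv 61: drop
Round 3: pos4(id64) recv 81: fwd; pos1(id81) recv 64: drop
Round 4: pos5(id61) recv 81: fwd
Round 5: pos0(id18) recv 81: fwd
Round 6: pos1(id81) recv 81: ELECTED
Message ID 64 originates at pos 4; dropped at pos 1 in round 3

Answer: 3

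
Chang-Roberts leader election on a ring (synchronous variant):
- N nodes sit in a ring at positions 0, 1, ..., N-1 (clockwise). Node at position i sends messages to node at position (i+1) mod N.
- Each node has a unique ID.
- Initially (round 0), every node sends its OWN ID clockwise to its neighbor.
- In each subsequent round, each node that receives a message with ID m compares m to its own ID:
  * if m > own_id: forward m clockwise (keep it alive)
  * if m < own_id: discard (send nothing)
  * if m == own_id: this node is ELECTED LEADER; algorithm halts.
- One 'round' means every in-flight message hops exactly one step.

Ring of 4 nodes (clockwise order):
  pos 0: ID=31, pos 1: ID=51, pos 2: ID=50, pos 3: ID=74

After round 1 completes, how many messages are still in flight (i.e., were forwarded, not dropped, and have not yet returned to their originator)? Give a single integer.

Answer: 2

Derivation:
Round 1: pos1(id51) recv 31: drop; pos2(id50) recv 51: fwd; pos3(id74) recv 50: drop; pos0(id31) recv 74: fwd
After round 1: 2 messages still in flight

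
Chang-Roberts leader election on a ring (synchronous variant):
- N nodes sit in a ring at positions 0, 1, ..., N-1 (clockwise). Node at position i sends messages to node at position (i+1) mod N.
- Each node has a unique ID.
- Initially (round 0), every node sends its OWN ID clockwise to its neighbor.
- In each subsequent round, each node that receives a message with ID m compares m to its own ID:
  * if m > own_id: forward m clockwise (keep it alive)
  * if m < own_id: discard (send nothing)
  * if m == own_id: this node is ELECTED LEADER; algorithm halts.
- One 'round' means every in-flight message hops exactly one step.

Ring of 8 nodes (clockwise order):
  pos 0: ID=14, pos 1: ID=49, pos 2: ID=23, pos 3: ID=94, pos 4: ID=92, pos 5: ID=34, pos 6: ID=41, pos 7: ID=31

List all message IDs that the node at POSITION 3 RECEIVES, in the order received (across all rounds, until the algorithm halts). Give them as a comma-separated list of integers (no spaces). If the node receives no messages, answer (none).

Round 1: pos1(id49) recv 14: drop; pos2(id23) recv 49: fwd; pos3(id94) recv 23: drop; pos4(id92) recv 94: fwd; pos5(id34) recv 92: fwd; pos6(id41) recv 34: drop; pos7(id31) recv 41: fwd; pos0(id14) recv 31: fwd
Round 2: pos3(id94) recv 49: drop; pos5(id34) recv 94: fwd; pos6(id41) recv 92: fwd; pos0(id14) recv 41: fwd; pos1(id49) recv 31: drop
Round 3: pos6(id41) recv 94: fwd; pos7(id31) recv 92: fwd; pos1(id49) recv 41: drop
Round 4: pos7(id31) recv 94: fwd; pos0(id14) recv 92: fwd
Round 5: pos0(id14) recv 94: fwd; pos1(id49) recv 92: fwd
Round 6: pos1(id49) recv 94: fwd; pos2(id23) recv 92: fwd
Round 7: pos2(id23) recv 94: fwd; pos3(id94) recv 92: drop
Round 8: pos3(id94) recv 94: ELECTED

Answer: 23,49,92,94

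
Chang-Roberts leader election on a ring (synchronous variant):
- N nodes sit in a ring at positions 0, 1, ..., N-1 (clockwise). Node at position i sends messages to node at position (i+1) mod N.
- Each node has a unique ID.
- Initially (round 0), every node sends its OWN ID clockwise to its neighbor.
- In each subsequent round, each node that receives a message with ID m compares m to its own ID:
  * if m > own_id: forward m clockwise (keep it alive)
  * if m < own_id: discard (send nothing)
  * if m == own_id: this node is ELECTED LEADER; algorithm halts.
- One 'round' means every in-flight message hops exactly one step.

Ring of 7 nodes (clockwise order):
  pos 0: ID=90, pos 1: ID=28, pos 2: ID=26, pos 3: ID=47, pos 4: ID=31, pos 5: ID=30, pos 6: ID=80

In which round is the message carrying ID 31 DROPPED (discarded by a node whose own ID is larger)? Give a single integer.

Answer: 2

Derivation:
Round 1: pos1(id28) recv 90: fwd; pos2(id26) recv 28: fwd; pos3(id47) recv 26: drop; pos4(id31) recv 47: fwd; pos5(id30) recv 31: fwd; pos6(id80) recv 30: drop; pos0(id90) recv 80: drop
Round 2: pos2(id26) recv 90: fwd; pos3(id47) recv 28: drop; pos5(id30) recv 47: fwd; pos6(id80) recv 31: drop
Round 3: pos3(id47) recv 90: fwd; pos6(id80) recv 47: drop
Round 4: pos4(id31) recv 90: fwd
Round 5: pos5(id30) recv 90: fwd
Round 6: pos6(id80) recv 90: fwd
Round 7: pos0(id90) recv 90: ELECTED
Message ID 31 originates at pos 4; dropped at pos 6 in round 2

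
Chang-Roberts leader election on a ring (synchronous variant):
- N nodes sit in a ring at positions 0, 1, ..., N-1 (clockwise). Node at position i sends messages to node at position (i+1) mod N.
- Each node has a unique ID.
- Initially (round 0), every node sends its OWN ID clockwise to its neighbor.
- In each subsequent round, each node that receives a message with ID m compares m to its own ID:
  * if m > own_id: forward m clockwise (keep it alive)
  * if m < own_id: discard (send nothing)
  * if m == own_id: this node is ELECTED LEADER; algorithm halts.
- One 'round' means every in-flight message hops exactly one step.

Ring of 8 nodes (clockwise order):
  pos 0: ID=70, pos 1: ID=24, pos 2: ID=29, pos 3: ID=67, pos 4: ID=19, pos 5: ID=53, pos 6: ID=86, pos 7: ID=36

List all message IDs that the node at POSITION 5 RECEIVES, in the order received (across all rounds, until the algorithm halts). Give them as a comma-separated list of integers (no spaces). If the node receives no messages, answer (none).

Answer: 19,67,70,86

Derivation:
Round 1: pos1(id24) recv 70: fwd; pos2(id29) recv 24: drop; pos3(id67) recv 29: drop; pos4(id19) recv 67: fwd; pos5(id53) recv 19: drop; pos6(id86) recv 53: drop; pos7(id36) recv 86: fwd; pos0(id70) recv 36: drop
Round 2: pos2(id29) recv 70: fwd; pos5(id53) recv 67: fwd; pos0(id70) recv 86: fwd
Round 3: pos3(id67) recv 70: fwd; pos6(id86) recv 67: drop; pos1(id24) recv 86: fwd
Round 4: pos4(id19) recv 70: fwd; pos2(id29) recv 86: fwd
Round 5: pos5(id53) recv 70: fwd; pos3(id67) recv 86: fwd
Round 6: pos6(id86) recv 70: drop; pos4(id19) recv 86: fwd
Round 7: pos5(id53) recv 86: fwd
Round 8: pos6(id86) recv 86: ELECTED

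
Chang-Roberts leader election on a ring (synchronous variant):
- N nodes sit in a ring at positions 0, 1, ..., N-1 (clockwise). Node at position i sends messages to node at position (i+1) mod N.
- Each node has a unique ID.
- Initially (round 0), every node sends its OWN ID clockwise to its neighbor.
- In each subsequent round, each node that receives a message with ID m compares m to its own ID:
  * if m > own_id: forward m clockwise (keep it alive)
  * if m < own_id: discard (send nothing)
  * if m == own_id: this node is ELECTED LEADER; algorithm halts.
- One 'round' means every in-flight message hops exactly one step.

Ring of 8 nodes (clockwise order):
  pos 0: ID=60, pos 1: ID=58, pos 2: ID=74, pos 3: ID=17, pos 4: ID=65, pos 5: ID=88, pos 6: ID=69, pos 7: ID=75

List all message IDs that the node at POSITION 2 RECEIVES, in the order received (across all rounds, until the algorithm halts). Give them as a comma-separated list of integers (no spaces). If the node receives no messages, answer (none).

Round 1: pos1(id58) recv 60: fwd; pos2(id74) recv 58: drop; pos3(id17) recv 74: fwd; pos4(id65) recv 17: drop; pos5(id88) recv 65: drop; pos6(id69) recv 88: fwd; pos7(id75) recv 69: drop; pos0(id60) recv 75: fwd
Round 2: pos2(id74) recv 60: drop; pos4(id65) recv 74: fwd; pos7(id75) recv 88: fwd; pos1(id58) recv 75: fwd
Round 3: pos5(id88) recv 74: drop; pos0(id60) recv 88: fwd; pos2(id74) recv 75: fwd
Round 4: pos1(id58) recv 88: fwd; pos3(id17) recv 75: fwd
Round 5: pos2(id74) recv 88: fwd; pos4(id65) recv 75: fwd
Round 6: pos3(id17) recv 88: fwd; pos5(id88) recv 75: drop
Round 7: pos4(id65) recv 88: fwd
Round 8: pos5(id88) recv 88: ELECTED

Answer: 58,60,75,88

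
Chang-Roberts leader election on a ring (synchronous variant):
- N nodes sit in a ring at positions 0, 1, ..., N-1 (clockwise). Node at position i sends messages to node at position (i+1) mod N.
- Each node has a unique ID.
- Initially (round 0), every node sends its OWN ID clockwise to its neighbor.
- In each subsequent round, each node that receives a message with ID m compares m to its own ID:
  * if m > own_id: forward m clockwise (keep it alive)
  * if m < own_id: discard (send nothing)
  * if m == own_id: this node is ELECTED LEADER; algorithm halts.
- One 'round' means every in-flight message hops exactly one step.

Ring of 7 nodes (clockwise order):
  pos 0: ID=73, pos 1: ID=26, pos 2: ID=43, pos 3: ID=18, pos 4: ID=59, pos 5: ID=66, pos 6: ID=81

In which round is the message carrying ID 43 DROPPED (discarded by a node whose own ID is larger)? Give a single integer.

Answer: 2

Derivation:
Round 1: pos1(id26) recv 73: fwd; pos2(id43) recv 26: drop; pos3(id18) recv 43: fwd; pos4(id59) recv 18: drop; pos5(id66) recv 59: drop; pos6(id81) recv 66: drop; pos0(id73) recv 81: fwd
Round 2: pos2(id43) recv 73: fwd; pos4(id59) recv 43: drop; pos1(id26) recv 81: fwd
Round 3: pos3(id18) recv 73: fwd; pos2(id43) recv 81: fwd
Round 4: pos4(id59) recv 73: fwd; pos3(id18) recv 81: fwd
Round 5: pos5(id66) recv 73: fwd; pos4(id59) recv 81: fwd
Round 6: pos6(id81) recv 73: drop; pos5(id66) recv 81: fwd
Round 7: pos6(id81) recv 81: ELECTED
Message ID 43 originates at pos 2; dropped at pos 4 in round 2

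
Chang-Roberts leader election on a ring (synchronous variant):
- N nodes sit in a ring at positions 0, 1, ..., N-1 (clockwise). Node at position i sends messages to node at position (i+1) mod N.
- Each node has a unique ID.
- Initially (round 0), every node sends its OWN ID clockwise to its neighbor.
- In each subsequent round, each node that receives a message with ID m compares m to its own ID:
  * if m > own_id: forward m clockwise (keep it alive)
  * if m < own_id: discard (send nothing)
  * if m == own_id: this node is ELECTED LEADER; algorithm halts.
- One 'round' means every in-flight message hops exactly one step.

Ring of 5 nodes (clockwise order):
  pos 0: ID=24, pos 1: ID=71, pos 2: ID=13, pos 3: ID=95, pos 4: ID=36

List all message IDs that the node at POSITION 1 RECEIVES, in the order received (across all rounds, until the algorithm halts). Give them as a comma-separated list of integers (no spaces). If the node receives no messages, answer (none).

Answer: 24,36,95

Derivation:
Round 1: pos1(id71) recv 24: drop; pos2(id13) recv 71: fwd; pos3(id95) recv 13: drop; pos4(id36) recv 95: fwd; pos0(id24) recv 36: fwd
Round 2: pos3(id95) recv 71: drop; pos0(id24) recv 95: fwd; pos1(id71) recv 36: drop
Round 3: pos1(id71) recv 95: fwd
Round 4: pos2(id13) recv 95: fwd
Round 5: pos3(id95) recv 95: ELECTED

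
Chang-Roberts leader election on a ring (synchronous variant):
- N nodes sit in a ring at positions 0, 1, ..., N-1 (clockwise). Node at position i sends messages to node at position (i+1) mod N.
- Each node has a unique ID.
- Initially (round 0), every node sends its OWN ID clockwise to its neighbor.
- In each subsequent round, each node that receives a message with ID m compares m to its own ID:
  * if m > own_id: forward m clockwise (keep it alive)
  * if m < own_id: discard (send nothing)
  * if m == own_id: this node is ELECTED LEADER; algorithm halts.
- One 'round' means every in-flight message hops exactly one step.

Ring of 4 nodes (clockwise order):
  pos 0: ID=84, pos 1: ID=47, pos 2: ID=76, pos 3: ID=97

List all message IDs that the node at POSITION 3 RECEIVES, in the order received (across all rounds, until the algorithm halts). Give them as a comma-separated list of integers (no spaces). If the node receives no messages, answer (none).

Round 1: pos1(id47) recv 84: fwd; pos2(id76) recv 47: drop; pos3(id97) recv 76: drop; pos0(id84) recv 97: fwd
Round 2: pos2(id76) recv 84: fwd; pos1(id47) recv 97: fwd
Round 3: pos3(id97) recv 84: drop; pos2(id76) recv 97: fwd
Round 4: pos3(id97) recv 97: ELECTED

Answer: 76,84,97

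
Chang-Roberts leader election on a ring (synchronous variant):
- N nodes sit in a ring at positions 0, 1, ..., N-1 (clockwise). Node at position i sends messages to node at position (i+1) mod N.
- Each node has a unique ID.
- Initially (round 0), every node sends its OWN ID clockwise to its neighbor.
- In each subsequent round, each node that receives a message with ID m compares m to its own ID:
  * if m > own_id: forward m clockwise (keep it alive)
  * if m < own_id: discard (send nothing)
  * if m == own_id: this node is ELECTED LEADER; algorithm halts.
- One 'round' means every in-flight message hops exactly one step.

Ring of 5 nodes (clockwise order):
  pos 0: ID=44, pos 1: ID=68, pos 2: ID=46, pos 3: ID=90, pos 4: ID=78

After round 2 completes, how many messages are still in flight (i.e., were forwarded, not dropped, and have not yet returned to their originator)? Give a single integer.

Answer: 2

Derivation:
Round 1: pos1(id68) recv 44: drop; pos2(id46) recv 68: fwd; pos3(id90) recv 46: drop; pos4(id78) recv 90: fwd; pos0(id44) recv 78: fwd
Round 2: pos3(id90) recv 68: drop; pos0(id44) recv 90: fwd; pos1(id68) recv 78: fwd
After round 2: 2 messages still in flight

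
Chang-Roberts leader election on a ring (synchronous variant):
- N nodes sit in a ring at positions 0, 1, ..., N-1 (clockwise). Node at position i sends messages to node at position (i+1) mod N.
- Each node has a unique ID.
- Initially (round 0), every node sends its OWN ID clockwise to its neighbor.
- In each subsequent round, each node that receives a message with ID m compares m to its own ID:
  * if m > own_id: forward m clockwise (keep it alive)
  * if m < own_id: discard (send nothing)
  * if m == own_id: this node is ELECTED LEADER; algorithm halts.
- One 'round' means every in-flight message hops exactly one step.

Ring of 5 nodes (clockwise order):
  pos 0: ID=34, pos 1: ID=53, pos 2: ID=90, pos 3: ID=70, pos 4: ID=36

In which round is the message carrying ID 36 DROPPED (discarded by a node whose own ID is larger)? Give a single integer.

Round 1: pos1(id53) recv 34: drop; pos2(id90) recv 53: drop; pos3(id70) recv 90: fwd; pos4(id36) recv 70: fwd; pos0(id34) recv 36: fwd
Round 2: pos4(id36) recv 90: fwd; pos0(id34) recv 70: fwd; pos1(id53) recv 36: drop
Round 3: pos0(id34) recv 90: fwd; pos1(id53) recv 70: fwd
Round 4: pos1(id53) recv 90: fwd; pos2(id90) recv 70: drop
Round 5: pos2(id90) recv 90: ELECTED
Message ID 36 originates at pos 4; dropped at pos 1 in round 2

Answer: 2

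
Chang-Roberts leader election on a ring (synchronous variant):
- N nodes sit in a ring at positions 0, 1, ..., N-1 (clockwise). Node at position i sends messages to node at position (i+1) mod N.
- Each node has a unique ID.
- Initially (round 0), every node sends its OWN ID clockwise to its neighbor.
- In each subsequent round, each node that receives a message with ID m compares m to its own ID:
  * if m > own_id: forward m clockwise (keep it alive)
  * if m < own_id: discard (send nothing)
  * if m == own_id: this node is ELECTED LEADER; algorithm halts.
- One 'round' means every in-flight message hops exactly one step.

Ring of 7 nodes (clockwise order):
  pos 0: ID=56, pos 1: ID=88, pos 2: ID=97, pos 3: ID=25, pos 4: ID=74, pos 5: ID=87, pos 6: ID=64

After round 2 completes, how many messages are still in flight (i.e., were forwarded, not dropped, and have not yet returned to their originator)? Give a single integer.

Round 1: pos1(id88) recv 56: drop; pos2(id97) recv 88: drop; pos3(id25) recv 97: fwd; pos4(id74) recv 25: drop; pos5(id87) recv 74: drop; pos6(id64) recv 87: fwd; pos0(id56) recv 64: fwd
Round 2: pos4(id74) recv 97: fwd; pos0(id56) recv 87: fwd; pos1(id88) recv 64: drop
After round 2: 2 messages still in flight

Answer: 2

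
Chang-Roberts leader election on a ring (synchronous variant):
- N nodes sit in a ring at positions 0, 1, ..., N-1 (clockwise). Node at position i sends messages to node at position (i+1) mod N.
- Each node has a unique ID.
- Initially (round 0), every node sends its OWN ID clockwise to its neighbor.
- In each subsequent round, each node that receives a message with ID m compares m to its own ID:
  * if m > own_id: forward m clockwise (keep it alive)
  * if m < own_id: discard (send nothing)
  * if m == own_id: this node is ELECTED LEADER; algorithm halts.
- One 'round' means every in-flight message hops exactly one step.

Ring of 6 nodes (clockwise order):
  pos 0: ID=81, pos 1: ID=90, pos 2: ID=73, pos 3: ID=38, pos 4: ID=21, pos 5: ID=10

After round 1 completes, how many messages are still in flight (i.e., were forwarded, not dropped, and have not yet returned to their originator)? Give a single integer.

Answer: 4

Derivation:
Round 1: pos1(id90) recv 81: drop; pos2(id73) recv 90: fwd; pos3(id38) recv 73: fwd; pos4(id21) recv 38: fwd; pos5(id10) recv 21: fwd; pos0(id81) recv 10: drop
After round 1: 4 messages still in flight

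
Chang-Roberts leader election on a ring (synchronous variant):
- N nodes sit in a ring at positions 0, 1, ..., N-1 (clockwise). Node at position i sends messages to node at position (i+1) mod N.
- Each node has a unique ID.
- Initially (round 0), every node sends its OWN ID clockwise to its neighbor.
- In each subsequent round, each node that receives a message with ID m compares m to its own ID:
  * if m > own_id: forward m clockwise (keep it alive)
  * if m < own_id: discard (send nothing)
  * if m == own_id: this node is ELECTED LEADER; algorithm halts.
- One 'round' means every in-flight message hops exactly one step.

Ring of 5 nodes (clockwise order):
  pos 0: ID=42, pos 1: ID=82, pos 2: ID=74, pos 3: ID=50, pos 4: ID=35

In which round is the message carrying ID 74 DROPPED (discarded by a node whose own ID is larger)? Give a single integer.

Answer: 4

Derivation:
Round 1: pos1(id82) recv 42: drop; pos2(id74) recv 82: fwd; pos3(id50) recv 74: fwd; pos4(id35) recv 50: fwd; pos0(id42) recv 35: drop
Round 2: pos3(id50) recv 82: fwd; pos4(id35) recv 74: fwd; pos0(id42) recv 50: fwd
Round 3: pos4(id35) recv 82: fwd; pos0(id42) recv 74: fwd; pos1(id82) recv 50: drop
Round 4: pos0(id42) recv 82: fwd; pos1(id82) recv 74: drop
Round 5: pos1(id82) recv 82: ELECTED
Message ID 74 originates at pos 2; dropped at pos 1 in round 4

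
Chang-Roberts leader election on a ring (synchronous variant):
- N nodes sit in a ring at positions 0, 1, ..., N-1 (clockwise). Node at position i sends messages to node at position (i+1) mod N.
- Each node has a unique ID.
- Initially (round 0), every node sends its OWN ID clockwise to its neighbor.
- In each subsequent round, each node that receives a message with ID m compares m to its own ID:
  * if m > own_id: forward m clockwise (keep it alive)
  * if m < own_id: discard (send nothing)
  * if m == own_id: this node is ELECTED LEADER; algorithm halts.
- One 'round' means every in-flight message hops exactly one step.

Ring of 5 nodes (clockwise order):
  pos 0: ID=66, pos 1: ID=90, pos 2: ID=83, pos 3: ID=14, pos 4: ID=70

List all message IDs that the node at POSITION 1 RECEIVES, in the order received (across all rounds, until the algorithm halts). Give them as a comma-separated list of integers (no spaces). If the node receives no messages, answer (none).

Answer: 66,70,83,90

Derivation:
Round 1: pos1(id90) recv 66: drop; pos2(id83) recv 90: fwd; pos3(id14) recv 83: fwd; pos4(id70) recv 14: drop; pos0(id66) recv 70: fwd
Round 2: pos3(id14) recv 90: fwd; pos4(id70) recv 83: fwd; pos1(id90) recv 70: drop
Round 3: pos4(id70) recv 90: fwd; pos0(id66) recv 83: fwd
Round 4: pos0(id66) recv 90: fwd; pos1(id90) recv 83: drop
Round 5: pos1(id90) recv 90: ELECTED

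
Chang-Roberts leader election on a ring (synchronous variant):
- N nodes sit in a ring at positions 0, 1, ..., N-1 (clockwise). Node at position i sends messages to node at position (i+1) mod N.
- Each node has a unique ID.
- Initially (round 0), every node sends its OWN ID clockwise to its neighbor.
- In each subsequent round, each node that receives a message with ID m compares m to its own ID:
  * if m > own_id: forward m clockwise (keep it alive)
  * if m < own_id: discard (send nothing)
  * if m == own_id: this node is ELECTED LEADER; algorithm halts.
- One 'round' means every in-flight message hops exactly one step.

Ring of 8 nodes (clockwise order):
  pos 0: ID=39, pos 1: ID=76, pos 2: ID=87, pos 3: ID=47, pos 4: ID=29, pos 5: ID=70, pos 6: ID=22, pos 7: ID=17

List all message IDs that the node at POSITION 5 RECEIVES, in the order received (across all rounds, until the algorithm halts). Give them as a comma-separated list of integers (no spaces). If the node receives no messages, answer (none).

Round 1: pos1(id76) recv 39: drop; pos2(id87) recv 76: drop; pos3(id47) recv 87: fwd; pos4(id29) recv 47: fwd; pos5(id70) recv 29: drop; pos6(id22) recv 70: fwd; pos7(id17) recv 22: fwd; pos0(id39) recv 17: drop
Round 2: pos4(id29) recv 87: fwd; pos5(id70) recv 47: drop; pos7(id17) recv 70: fwd; pos0(id39) recv 22: drop
Round 3: pos5(id70) recv 87: fwd; pos0(id39) recv 70: fwd
Round 4: pos6(id22) recv 87: fwd; pos1(id76) recv 70: drop
Round 5: pos7(id17) recv 87: fwd
Round 6: pos0(id39) recv 87: fwd
Round 7: pos1(id76) recv 87: fwd
Round 8: pos2(id87) recv 87: ELECTED

Answer: 29,47,87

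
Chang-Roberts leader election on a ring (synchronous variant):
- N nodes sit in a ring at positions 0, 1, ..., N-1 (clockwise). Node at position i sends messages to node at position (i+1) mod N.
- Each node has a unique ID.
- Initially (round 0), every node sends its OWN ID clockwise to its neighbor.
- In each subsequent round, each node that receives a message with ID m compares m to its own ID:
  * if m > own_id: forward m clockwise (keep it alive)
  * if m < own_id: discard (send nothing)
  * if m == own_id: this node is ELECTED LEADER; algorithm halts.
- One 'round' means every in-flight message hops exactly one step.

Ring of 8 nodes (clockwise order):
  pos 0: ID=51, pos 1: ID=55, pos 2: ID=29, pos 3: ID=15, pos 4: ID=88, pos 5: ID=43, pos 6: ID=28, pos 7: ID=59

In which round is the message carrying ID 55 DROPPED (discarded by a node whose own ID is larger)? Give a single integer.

Round 1: pos1(id55) recv 51: drop; pos2(id29) recv 55: fwd; pos3(id15) recv 29: fwd; pos4(id88) recv 15: drop; pos5(id43) recv 88: fwd; pos6(id28) recv 43: fwd; pos7(id59) recv 28: drop; pos0(id51) recv 59: fwd
Round 2: pos3(id15) recv 55: fwd; pos4(id88) recv 29: drop; pos6(id28) recv 88: fwd; pos7(id59) recv 43: drop; pos1(id55) recv 59: fwd
Round 3: pos4(id88) recv 55: drop; pos7(id59) recv 88: fwd; pos2(id29) recv 59: fwd
Round 4: pos0(id51) recv 88: fwd; pos3(id15) recv 59: fwd
Round 5: pos1(id55) recv 88: fwd; pos4(id88) recv 59: drop
Round 6: pos2(id29) recv 88: fwd
Round 7: pos3(id15) recv 88: fwd
Round 8: pos4(id88) recv 88: ELECTED
Message ID 55 originates at pos 1; dropped at pos 4 in round 3

Answer: 3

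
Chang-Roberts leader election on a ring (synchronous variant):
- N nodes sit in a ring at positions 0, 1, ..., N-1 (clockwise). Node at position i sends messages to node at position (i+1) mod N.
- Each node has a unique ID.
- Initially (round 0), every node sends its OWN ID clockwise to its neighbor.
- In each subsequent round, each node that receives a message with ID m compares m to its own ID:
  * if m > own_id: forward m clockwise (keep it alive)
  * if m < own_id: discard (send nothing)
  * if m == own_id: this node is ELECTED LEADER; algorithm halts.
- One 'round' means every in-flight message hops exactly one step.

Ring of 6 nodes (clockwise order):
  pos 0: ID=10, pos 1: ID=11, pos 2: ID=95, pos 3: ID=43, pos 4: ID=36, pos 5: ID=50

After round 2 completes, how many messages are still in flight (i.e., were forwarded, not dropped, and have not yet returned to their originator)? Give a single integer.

Answer: 2

Derivation:
Round 1: pos1(id11) recv 10: drop; pos2(id95) recv 11: drop; pos3(id43) recv 95: fwd; pos4(id36) recv 43: fwd; pos5(id50) recv 36: drop; pos0(id10) recv 50: fwd
Round 2: pos4(id36) recv 95: fwd; pos5(id50) recv 43: drop; pos1(id11) recv 50: fwd
After round 2: 2 messages still in flight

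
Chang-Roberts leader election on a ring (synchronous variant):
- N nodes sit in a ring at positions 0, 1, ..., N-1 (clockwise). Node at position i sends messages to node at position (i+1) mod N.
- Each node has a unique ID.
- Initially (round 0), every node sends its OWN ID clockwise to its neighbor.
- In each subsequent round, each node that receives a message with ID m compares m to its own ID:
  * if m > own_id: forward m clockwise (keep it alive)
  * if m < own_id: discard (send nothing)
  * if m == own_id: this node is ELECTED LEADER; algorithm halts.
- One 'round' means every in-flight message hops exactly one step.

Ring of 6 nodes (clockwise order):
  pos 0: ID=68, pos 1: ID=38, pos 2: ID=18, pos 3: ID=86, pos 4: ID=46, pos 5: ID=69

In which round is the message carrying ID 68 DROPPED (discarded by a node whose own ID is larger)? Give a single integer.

Round 1: pos1(id38) recv 68: fwd; pos2(id18) recv 38: fwd; pos3(id86) recv 18: drop; pos4(id46) recv 86: fwd; pos5(id69) recv 46: drop; pos0(id68) recv 69: fwd
Round 2: pos2(id18) recv 68: fwd; pos3(id86) recv 38: drop; pos5(id69) recv 86: fwd; pos1(id38) recv 69: fwd
Round 3: pos3(id86) recv 68: drop; pos0(id68) recv 86: fwd; pos2(id18) recv 69: fwd
Round 4: pos1(id38) recv 86: fwd; pos3(id86) recv 69: drop
Round 5: pos2(id18) recv 86: fwd
Round 6: pos3(id86) recv 86: ELECTED
Message ID 68 originates at pos 0; dropped at pos 3 in round 3

Answer: 3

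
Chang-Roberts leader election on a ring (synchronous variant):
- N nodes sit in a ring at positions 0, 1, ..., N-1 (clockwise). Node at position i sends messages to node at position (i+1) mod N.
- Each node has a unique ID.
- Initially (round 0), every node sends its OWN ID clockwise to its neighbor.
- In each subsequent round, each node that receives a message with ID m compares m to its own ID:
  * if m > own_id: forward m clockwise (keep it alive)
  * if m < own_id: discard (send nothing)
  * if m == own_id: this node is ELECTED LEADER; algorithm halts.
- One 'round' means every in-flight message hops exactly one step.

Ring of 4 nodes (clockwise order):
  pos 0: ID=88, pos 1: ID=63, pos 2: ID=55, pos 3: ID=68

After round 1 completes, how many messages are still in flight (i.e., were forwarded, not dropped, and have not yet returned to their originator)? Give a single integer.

Answer: 2

Derivation:
Round 1: pos1(id63) recv 88: fwd; pos2(id55) recv 63: fwd; pos3(id68) recv 55: drop; pos0(id88) recv 68: drop
After round 1: 2 messages still in flight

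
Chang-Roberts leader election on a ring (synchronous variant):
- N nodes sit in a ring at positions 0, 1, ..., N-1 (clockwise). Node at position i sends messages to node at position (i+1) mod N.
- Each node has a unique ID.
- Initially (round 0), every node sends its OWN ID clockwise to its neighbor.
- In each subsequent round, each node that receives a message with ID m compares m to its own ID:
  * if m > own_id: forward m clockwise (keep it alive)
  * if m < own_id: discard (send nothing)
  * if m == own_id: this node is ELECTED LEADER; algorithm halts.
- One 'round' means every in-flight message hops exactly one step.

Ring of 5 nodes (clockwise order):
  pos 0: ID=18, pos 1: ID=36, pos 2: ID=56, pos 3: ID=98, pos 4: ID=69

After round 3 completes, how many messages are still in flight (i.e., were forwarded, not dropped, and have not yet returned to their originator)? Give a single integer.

Answer: 2

Derivation:
Round 1: pos1(id36) recv 18: drop; pos2(id56) recv 36: drop; pos3(id98) recv 56: drop; pos4(id69) recv 98: fwd; pos0(id18) recv 69: fwd
Round 2: pos0(id18) recv 98: fwd; pos1(id36) recv 69: fwd
Round 3: pos1(id36) recv 98: fwd; pos2(id56) recv 69: fwd
After round 3: 2 messages still in flight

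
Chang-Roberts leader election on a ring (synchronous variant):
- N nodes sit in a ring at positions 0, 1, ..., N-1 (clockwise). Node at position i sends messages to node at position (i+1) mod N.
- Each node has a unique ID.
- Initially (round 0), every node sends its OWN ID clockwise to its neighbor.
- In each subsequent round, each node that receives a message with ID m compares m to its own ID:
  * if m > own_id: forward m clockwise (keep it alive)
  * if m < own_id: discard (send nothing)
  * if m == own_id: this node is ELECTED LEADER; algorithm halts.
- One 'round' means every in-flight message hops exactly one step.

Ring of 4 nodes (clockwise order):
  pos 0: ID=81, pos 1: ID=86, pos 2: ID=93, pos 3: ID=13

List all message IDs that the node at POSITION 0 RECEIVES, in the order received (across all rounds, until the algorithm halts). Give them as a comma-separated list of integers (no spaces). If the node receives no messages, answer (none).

Answer: 13,93

Derivation:
Round 1: pos1(id86) recv 81: drop; pos2(id93) recv 86: drop; pos3(id13) recv 93: fwd; pos0(id81) recv 13: drop
Round 2: pos0(id81) recv 93: fwd
Round 3: pos1(id86) recv 93: fwd
Round 4: pos2(id93) recv 93: ELECTED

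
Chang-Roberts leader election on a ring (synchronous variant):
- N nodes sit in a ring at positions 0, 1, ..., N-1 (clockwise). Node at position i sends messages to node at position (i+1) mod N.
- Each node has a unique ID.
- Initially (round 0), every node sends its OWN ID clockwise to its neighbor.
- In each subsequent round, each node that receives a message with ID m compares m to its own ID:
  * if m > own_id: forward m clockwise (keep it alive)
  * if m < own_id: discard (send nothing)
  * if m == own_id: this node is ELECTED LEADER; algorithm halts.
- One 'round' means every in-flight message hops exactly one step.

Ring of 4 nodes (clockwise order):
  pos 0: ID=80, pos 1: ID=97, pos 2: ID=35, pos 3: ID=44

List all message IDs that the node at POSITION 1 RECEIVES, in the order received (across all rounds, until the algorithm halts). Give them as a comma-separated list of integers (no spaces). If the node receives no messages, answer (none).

Round 1: pos1(id97) recv 80: drop; pos2(id35) recv 97: fwd; pos3(id44) recv 35: drop; pos0(id80) recv 44: drop
Round 2: pos3(id44) recv 97: fwd
Round 3: pos0(id80) recv 97: fwd
Round 4: pos1(id97) recv 97: ELECTED

Answer: 80,97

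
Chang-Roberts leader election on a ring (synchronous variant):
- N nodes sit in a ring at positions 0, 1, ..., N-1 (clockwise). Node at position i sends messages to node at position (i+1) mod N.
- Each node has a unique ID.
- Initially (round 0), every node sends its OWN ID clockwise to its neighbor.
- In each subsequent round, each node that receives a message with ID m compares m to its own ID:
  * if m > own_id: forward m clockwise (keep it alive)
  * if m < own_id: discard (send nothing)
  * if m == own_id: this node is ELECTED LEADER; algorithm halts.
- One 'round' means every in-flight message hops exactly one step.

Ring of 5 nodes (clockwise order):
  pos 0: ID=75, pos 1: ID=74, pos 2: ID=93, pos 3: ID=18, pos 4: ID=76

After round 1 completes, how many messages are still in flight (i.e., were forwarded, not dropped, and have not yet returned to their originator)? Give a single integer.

Answer: 3

Derivation:
Round 1: pos1(id74) recv 75: fwd; pos2(id93) recv 74: drop; pos3(id18) recv 93: fwd; pos4(id76) recv 18: drop; pos0(id75) recv 76: fwd
After round 1: 3 messages still in flight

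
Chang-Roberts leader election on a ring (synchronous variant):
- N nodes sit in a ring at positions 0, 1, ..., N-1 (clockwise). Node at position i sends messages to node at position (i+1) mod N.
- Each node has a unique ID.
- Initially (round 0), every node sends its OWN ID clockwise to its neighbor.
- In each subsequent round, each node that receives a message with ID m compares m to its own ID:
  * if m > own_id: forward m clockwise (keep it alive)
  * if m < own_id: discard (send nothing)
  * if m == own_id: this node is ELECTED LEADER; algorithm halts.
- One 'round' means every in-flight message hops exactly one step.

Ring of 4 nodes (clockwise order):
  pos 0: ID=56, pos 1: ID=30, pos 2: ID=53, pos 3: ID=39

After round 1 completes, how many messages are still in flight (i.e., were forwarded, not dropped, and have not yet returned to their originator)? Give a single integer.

Answer: 2

Derivation:
Round 1: pos1(id30) recv 56: fwd; pos2(id53) recv 30: drop; pos3(id39) recv 53: fwd; pos0(id56) recv 39: drop
After round 1: 2 messages still in flight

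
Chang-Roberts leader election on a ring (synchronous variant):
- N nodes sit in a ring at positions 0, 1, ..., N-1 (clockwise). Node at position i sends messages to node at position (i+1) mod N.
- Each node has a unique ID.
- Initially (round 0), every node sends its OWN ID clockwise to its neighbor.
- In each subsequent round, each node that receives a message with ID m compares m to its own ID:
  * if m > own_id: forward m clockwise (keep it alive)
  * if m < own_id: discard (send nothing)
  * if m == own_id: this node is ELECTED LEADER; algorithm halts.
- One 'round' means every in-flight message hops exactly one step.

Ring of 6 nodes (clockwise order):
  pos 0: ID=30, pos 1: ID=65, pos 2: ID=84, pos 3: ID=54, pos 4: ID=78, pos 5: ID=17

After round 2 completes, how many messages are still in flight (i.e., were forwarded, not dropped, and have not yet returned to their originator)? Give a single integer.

Answer: 2

Derivation:
Round 1: pos1(id65) recv 30: drop; pos2(id84) recv 65: drop; pos3(id54) recv 84: fwd; pos4(id78) recv 54: drop; pos5(id17) recv 78: fwd; pos0(id30) recv 17: drop
Round 2: pos4(id78) recv 84: fwd; pos0(id30) recv 78: fwd
After round 2: 2 messages still in flight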